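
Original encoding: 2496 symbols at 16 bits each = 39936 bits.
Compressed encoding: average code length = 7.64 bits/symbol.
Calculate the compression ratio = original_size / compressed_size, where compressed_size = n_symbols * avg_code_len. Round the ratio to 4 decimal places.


original_size = n_symbols * orig_bits = 2496 * 16 = 39936 bits
compressed_size = n_symbols * avg_code_len = 2496 * 7.64 = 19069.44 bits
ratio = original_size / compressed_size = 39936 / 19069.44 = 2.0942

Compression ratio = 2.0942


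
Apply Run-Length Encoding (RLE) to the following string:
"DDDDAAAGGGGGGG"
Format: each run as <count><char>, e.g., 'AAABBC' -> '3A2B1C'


Scanning runs left to right:
  i=0: run of 'D' x 4 -> '4D'
  i=4: run of 'A' x 3 -> '3A'
  i=7: run of 'G' x 7 -> '7G'

RLE = 4D3A7G


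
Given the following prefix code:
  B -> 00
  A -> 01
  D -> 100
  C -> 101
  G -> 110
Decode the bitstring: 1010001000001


Decoding step by step:
Bits 101 -> C
Bits 00 -> B
Bits 01 -> A
Bits 00 -> B
Bits 00 -> B
Bits 01 -> A


Decoded message: CBABBA


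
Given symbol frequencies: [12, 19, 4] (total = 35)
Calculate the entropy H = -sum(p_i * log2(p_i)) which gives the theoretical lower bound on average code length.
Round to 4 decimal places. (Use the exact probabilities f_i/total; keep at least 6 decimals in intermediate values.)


Per-symbol terms -p_i * log2(p_i) with p_i = f_i/35:
  p = 12/35 = 0.342857: log2(p) = -1.544321, -p*log2(p) = 0.529481
  p = 19/35 = 0.542857: log2(p) = -0.881356, -p*log2(p) = 0.478450
  p = 4/35 = 0.114286: log2(p) = -3.129283, -p*log2(p) = 0.357632
H = 0.529481 + 0.478450 + 0.357632 = 1.365563

H = 1.3656 bits/symbol


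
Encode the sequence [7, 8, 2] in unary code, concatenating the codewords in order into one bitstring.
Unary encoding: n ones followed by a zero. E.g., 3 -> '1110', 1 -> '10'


Encode each number as n ones followed by a terminating 0:
  7 -> 11111110 (8 bits)
  8 -> 111111110 (9 bits)
  2 -> 110 (3 bits)
Total length = 8 + 9 + 3 = 20 bits.

Unary([7, 8, 2]) = 11111110111111110110 (20 bits)


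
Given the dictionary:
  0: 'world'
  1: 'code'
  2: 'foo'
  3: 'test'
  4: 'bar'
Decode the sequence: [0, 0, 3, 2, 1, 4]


Look up each index in the dictionary:
  0 -> 'world'
  0 -> 'world'
  3 -> 'test'
  2 -> 'foo'
  1 -> 'code'
  4 -> 'bar'

Decoded: "world world test foo code bar"


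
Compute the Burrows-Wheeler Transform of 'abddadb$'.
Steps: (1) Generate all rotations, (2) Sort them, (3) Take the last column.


Rotations (sorted):
  0: $abddadb -> last char: b
  1: abddadb$ -> last char: $
  2: adb$abdd -> last char: d
  3: b$abddad -> last char: d
  4: bddadb$a -> last char: a
  5: dadb$abd -> last char: d
  6: db$abdda -> last char: a
  7: ddadb$ab -> last char: b


BWT = b$ddadab


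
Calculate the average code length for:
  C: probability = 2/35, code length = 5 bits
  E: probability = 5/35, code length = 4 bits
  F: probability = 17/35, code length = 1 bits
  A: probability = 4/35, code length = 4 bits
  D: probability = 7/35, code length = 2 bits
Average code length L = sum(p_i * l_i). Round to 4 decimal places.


Weighted contributions p_i * l_i:
  C: (2/35) * 5 = 10/35
  E: (5/35) * 4 = 20/35
  F: (17/35) * 1 = 17/35
  A: (4/35) * 4 = 16/35
  D: (7/35) * 2 = 14/35
Sum = (10 + 20 + 17 + 16 + 14)/35 = 77/35

L = 77/35 = 2.2000 bits/symbol


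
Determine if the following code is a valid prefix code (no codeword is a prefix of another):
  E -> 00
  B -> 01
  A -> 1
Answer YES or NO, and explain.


Checking each pair (does one codeword prefix another?):
  E='00' vs B='01': no prefix
  E='00' vs A='1': no prefix
  B='01' vs E='00': no prefix
  B='01' vs A='1': no prefix
  A='1' vs E='00': no prefix
  A='1' vs B='01': no prefix
No violation found over all pairs.

YES -- this is a valid prefix code. No codeword is a prefix of any other codeword.


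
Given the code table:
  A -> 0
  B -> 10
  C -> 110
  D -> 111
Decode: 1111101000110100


Decoding:
111 -> D
110 -> C
10 -> B
0 -> A
0 -> A
110 -> C
10 -> B
0 -> A


Result: DCBAACBA


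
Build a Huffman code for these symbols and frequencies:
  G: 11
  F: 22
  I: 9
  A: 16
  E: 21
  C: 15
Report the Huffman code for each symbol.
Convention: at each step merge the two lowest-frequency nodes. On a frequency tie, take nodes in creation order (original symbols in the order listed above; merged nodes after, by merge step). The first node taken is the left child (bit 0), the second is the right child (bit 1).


Huffman tree construction:
Step 1: Merge I(9) + G(11) = 20
Step 2: Merge C(15) + A(16) = 31
Step 3: Merge (I+G)(20) + E(21) = 41
Step 4: Merge F(22) + (C+A)(31) = 53
Step 5: Merge ((I+G)+E)(41) + (F+(C+A))(53) = 94
Read each symbol's code off the tree from the root (left child = 0, right child = 1).

Codes:
  G: 001 (length 3)
  F: 10 (length 2)
  I: 000 (length 3)
  A: 111 (length 3)
  E: 01 (length 2)
  C: 110 (length 3)
Average code length: 239/94 = 2.5426 bits/symbol


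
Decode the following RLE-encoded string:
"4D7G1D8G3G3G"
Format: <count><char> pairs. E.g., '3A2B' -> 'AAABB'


Expanding each <count><char> pair:
  4D -> 'DDDD'
  7G -> 'GGGGGGG'
  1D -> 'D'
  8G -> 'GGGGGGGG'
  3G -> 'GGG'
  3G -> 'GGG'

Decoded = DDDDGGGGGGGDGGGGGGGGGGGGGG


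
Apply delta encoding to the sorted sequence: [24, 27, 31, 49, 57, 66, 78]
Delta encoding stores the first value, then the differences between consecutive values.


First value: 24
Deltas:
  27 - 24 = 3
  31 - 27 = 4
  49 - 31 = 18
  57 - 49 = 8
  66 - 57 = 9
  78 - 66 = 12


Delta encoded: [24, 3, 4, 18, 8, 9, 12]


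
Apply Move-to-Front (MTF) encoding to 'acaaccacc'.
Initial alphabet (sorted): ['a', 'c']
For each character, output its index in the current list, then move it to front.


MTF encoding:
'a': index 0 in ['a', 'c'] -> ['a', 'c']
'c': index 1 in ['a', 'c'] -> ['c', 'a']
'a': index 1 in ['c', 'a'] -> ['a', 'c']
'a': index 0 in ['a', 'c'] -> ['a', 'c']
'c': index 1 in ['a', 'c'] -> ['c', 'a']
'c': index 0 in ['c', 'a'] -> ['c', 'a']
'a': index 1 in ['c', 'a'] -> ['a', 'c']
'c': index 1 in ['a', 'c'] -> ['c', 'a']
'c': index 0 in ['c', 'a'] -> ['c', 'a']


Output: [0, 1, 1, 0, 1, 0, 1, 1, 0]


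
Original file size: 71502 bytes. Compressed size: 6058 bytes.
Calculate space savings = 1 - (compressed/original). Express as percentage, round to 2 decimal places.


ratio = compressed/original = 6058/71502 = 0.084725
savings = 1 - ratio = 1 - 0.084725 = 0.915275
as a percentage: 0.915275 * 100 = 91.53%

Space savings = 1 - 6058/71502 = 91.53%


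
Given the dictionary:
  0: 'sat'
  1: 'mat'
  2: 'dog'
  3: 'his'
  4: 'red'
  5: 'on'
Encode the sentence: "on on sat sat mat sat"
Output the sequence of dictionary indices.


Look up each word in the dictionary:
  'on' -> 5
  'on' -> 5
  'sat' -> 0
  'sat' -> 0
  'mat' -> 1
  'sat' -> 0

Encoded: [5, 5, 0, 0, 1, 0]


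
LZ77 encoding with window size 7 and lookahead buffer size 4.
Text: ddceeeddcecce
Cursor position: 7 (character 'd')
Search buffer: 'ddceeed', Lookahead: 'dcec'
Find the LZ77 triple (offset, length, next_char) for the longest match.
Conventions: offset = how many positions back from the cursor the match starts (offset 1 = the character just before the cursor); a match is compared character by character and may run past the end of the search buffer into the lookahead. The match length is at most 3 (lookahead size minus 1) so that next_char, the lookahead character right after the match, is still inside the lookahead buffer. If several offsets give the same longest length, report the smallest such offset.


Try each offset into the search buffer:
  offset=1 (pos 6, char 'd'): match length 1
  offset=2 (pos 5, char 'e'): match length 0
  offset=3 (pos 4, char 'e'): match length 0
  offset=4 (pos 3, char 'e'): match length 0
  offset=5 (pos 2, char 'c'): match length 0
  offset=6 (pos 1, char 'd'): match length 3
  offset=7 (pos 0, char 'd'): match length 1
Longest match has length 3 at offset 6.
next_char = character at position 7 + 3 = 10 -> 'c'

Best match: offset=6, length=3 (matching 'dce' starting at position 1)
LZ77 triple: (6, 3, 'c')


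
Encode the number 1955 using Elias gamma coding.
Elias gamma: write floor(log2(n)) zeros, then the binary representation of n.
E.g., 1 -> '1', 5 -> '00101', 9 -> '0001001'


num_bits = floor(log2(1955)) + 1 = 11
leading_zeros = num_bits - 1 = 10
binary(1955) = 11110100011

Elias gamma(1955) = '0000000000' + '11110100011' = 000000000011110100011 (21 bits)


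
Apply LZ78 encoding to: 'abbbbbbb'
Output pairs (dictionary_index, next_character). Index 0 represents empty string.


LZ78 encoding steps:
Dictionary: {0: ''}
Step 1: w='' (idx 0), next='a' -> output (0, 'a'), add 'a' as idx 1
Step 2: w='' (idx 0), next='b' -> output (0, 'b'), add 'b' as idx 2
Step 3: w='b' (idx 2), next='b' -> output (2, 'b'), add 'bb' as idx 3
Step 4: w='bb' (idx 3), next='b' -> output (3, 'b'), add 'bbb' as idx 4
Step 5: w='b' (idx 2), end of input -> output (2, '')


Encoded: [(0, 'a'), (0, 'b'), (2, 'b'), (3, 'b'), (2, '')]


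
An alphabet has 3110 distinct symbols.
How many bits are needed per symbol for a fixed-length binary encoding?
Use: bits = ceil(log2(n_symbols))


log2(3110) = 11.6027
Bracket: 2^11 = 2048 < 3110 <= 2^12 = 4096
So ceil(log2(3110)) = 12

bits = ceil(log2(3110)) = ceil(11.6027) = 12 bits


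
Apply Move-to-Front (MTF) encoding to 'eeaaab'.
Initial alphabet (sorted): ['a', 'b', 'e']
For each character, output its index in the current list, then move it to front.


MTF encoding:
'e': index 2 in ['a', 'b', 'e'] -> ['e', 'a', 'b']
'e': index 0 in ['e', 'a', 'b'] -> ['e', 'a', 'b']
'a': index 1 in ['e', 'a', 'b'] -> ['a', 'e', 'b']
'a': index 0 in ['a', 'e', 'b'] -> ['a', 'e', 'b']
'a': index 0 in ['a', 'e', 'b'] -> ['a', 'e', 'b']
'b': index 2 in ['a', 'e', 'b'] -> ['b', 'a', 'e']


Output: [2, 0, 1, 0, 0, 2]


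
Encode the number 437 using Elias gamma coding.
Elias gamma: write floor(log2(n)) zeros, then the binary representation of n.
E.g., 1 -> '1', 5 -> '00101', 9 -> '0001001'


num_bits = floor(log2(437)) + 1 = 9
leading_zeros = num_bits - 1 = 8
binary(437) = 110110101

Elias gamma(437) = '00000000' + '110110101' = 00000000110110101 (17 bits)


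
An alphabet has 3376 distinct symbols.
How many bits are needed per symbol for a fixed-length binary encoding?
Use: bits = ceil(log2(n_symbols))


log2(3376) = 11.7211
Bracket: 2^11 = 2048 < 3376 <= 2^12 = 4096
So ceil(log2(3376)) = 12

bits = ceil(log2(3376)) = ceil(11.7211) = 12 bits


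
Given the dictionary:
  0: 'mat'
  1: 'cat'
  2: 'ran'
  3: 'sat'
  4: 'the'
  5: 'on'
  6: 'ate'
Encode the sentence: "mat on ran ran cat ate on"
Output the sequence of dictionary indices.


Look up each word in the dictionary:
  'mat' -> 0
  'on' -> 5
  'ran' -> 2
  'ran' -> 2
  'cat' -> 1
  'ate' -> 6
  'on' -> 5

Encoded: [0, 5, 2, 2, 1, 6, 5]


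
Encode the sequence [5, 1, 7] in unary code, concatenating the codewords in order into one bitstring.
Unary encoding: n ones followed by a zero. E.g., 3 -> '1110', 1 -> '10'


Encode each number as n ones followed by a terminating 0:
  5 -> 111110 (6 bits)
  1 -> 10 (2 bits)
  7 -> 11111110 (8 bits)
Total length = 6 + 2 + 8 = 16 bits.

Unary([5, 1, 7]) = 1111101011111110 (16 bits)


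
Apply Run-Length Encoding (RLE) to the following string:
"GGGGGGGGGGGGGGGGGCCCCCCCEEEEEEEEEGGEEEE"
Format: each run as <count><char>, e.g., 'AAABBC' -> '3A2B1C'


Scanning runs left to right:
  i=0: run of 'G' x 17 -> '17G'
  i=17: run of 'C' x 7 -> '7C'
  i=24: run of 'E' x 9 -> '9E'
  i=33: run of 'G' x 2 -> '2G'
  i=35: run of 'E' x 4 -> '4E'

RLE = 17G7C9E2G4E


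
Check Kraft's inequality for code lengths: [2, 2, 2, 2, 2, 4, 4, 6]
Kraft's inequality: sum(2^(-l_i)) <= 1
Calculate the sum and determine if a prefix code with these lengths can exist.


Sum = 2^(-2) + 2^(-2) + 2^(-2) + 2^(-2) + 2^(-2) + 2^(-4) + 2^(-4) + 2^(-6)
    = 0.25 + 0.25 + 0.25 + 0.25 + 0.25 + 0.0625 + 0.0625 + 0.015625
    = 89/64 = 1.390625
Since 1.390625 > 1, Kraft's inequality is NOT satisfied.
A prefix code with these lengths CANNOT exist.

Kraft sum = 1.390625. Not satisfied.


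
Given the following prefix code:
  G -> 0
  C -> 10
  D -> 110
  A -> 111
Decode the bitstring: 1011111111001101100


Decoding step by step:
Bits 10 -> C
Bits 111 -> A
Bits 111 -> A
Bits 110 -> D
Bits 0 -> G
Bits 110 -> D
Bits 110 -> D
Bits 0 -> G


Decoded message: CAADGDDG


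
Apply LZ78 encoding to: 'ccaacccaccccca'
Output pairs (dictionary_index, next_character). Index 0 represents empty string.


LZ78 encoding steps:
Dictionary: {0: ''}
Step 1: w='' (idx 0), next='c' -> output (0, 'c'), add 'c' as idx 1
Step 2: w='c' (idx 1), next='a' -> output (1, 'a'), add 'ca' as idx 2
Step 3: w='' (idx 0), next='a' -> output (0, 'a'), add 'a' as idx 3
Step 4: w='c' (idx 1), next='c' -> output (1, 'c'), add 'cc' as idx 4
Step 5: w='ca' (idx 2), next='c' -> output (2, 'c'), add 'cac' as idx 5
Step 6: w='cc' (idx 4), next='c' -> output (4, 'c'), add 'ccc' as idx 6
Step 7: w='ca' (idx 2), end of input -> output (2, '')


Encoded: [(0, 'c'), (1, 'a'), (0, 'a'), (1, 'c'), (2, 'c'), (4, 'c'), (2, '')]


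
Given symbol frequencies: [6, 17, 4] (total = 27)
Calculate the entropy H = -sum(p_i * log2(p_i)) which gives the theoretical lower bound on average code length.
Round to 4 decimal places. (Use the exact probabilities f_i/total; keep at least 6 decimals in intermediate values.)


Per-symbol terms -p_i * log2(p_i) with p_i = f_i/27:
  p = 6/27 = 0.222222: log2(p) = -2.169925, -p*log2(p) = 0.482206
  p = 17/27 = 0.629630: log2(p) = -0.667425, -p*log2(p) = 0.420230
  p = 4/27 = 0.148148: log2(p) = -2.754888, -p*log2(p) = 0.408131
H = 0.482206 + 0.420230 + 0.408131 = 1.310567

H = 1.3106 bits/symbol


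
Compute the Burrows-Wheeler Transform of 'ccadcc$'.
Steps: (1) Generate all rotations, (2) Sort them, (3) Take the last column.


Rotations (sorted):
  0: $ccadcc -> last char: c
  1: adcc$cc -> last char: c
  2: c$ccadc -> last char: c
  3: cadcc$c -> last char: c
  4: cc$ccad -> last char: d
  5: ccadcc$ -> last char: $
  6: dcc$cca -> last char: a


BWT = ccccd$a


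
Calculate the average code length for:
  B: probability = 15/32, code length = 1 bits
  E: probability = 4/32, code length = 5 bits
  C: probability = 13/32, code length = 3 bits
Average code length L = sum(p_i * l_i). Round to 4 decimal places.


Weighted contributions p_i * l_i:
  B: (15/32) * 1 = 15/32
  E: (4/32) * 5 = 20/32
  C: (13/32) * 3 = 39/32
Sum = (15 + 20 + 39)/32 = 74/32

L = 74/32 = 2.3125 bits/symbol


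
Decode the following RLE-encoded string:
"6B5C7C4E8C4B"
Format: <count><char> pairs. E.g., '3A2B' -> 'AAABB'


Expanding each <count><char> pair:
  6B -> 'BBBBBB'
  5C -> 'CCCCC'
  7C -> 'CCCCCCC'
  4E -> 'EEEE'
  8C -> 'CCCCCCCC'
  4B -> 'BBBB'

Decoded = BBBBBBCCCCCCCCCCCCEEEECCCCCCCCBBBB


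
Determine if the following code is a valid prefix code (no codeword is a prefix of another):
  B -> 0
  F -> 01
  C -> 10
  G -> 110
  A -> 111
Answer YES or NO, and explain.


Checking each pair (does one codeword prefix another?):
  B='0' vs F='01': prefix -- VIOLATION

NO -- this is NOT a valid prefix code. B (0) is a prefix of F (01).


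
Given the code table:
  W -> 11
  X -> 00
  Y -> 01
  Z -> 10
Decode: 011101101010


Decoding:
01 -> Y
11 -> W
01 -> Y
10 -> Z
10 -> Z
10 -> Z


Result: YWYZZZ


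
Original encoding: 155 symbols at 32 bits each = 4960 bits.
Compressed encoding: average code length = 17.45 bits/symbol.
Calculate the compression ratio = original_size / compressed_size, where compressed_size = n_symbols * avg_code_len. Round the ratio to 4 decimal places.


original_size = n_symbols * orig_bits = 155 * 32 = 4960 bits
compressed_size = n_symbols * avg_code_len = 155 * 17.45 = 2704.75 bits
ratio = original_size / compressed_size = 4960 / 2704.75 = 1.8338

Compression ratio = 1.8338


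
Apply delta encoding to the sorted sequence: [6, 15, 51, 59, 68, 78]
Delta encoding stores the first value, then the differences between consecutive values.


First value: 6
Deltas:
  15 - 6 = 9
  51 - 15 = 36
  59 - 51 = 8
  68 - 59 = 9
  78 - 68 = 10


Delta encoded: [6, 9, 36, 8, 9, 10]


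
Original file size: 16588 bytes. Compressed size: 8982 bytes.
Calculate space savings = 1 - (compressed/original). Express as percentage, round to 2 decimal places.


ratio = compressed/original = 8982/16588 = 0.541476
savings = 1 - ratio = 1 - 0.541476 = 0.458524
as a percentage: 0.458524 * 100 = 45.85%

Space savings = 1 - 8982/16588 = 45.85%


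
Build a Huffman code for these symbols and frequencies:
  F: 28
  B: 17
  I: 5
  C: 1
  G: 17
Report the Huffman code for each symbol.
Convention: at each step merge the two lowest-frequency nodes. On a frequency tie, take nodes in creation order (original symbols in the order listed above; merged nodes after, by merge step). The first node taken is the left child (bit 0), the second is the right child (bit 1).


Huffman tree construction:
Step 1: Merge C(1) + I(5) = 6
Step 2: Merge (C+I)(6) + B(17) = 23
Step 3: Merge G(17) + ((C+I)+B)(23) = 40
Step 4: Merge F(28) + (G+((C+I)+B))(40) = 68
Read each symbol's code off the tree from the root (left child = 0, right child = 1).

Codes:
  F: 0 (length 1)
  B: 111 (length 3)
  I: 1101 (length 4)
  C: 1100 (length 4)
  G: 10 (length 2)
Average code length: 137/68 = 2.0147 bits/symbol


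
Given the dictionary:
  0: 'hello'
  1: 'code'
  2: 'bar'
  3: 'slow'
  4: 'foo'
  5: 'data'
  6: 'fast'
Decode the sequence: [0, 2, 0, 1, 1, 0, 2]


Look up each index in the dictionary:
  0 -> 'hello'
  2 -> 'bar'
  0 -> 'hello'
  1 -> 'code'
  1 -> 'code'
  0 -> 'hello'
  2 -> 'bar'

Decoded: "hello bar hello code code hello bar"


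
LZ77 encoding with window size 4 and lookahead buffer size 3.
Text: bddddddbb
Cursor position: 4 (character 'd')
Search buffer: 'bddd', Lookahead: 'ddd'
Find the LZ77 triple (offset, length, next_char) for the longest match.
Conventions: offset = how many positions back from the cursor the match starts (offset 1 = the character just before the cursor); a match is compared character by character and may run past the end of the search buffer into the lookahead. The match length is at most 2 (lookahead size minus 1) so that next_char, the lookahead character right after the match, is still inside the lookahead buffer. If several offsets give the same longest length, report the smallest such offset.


Try each offset into the search buffer:
  offset=1 (pos 3, char 'd'): match length 2
  offset=2 (pos 2, char 'd'): match length 2
  offset=3 (pos 1, char 'd'): match length 2
  offset=4 (pos 0, char 'b'): match length 0
Longest match has length 2, found at offsets 1, 2, 3; take the smallest, offset 1.
next_char = character at position 4 + 2 = 6 -> 'd'

Best match: offset=1, length=2 (matching 'dd' starting at position 3)
LZ77 triple: (1, 2, 'd')


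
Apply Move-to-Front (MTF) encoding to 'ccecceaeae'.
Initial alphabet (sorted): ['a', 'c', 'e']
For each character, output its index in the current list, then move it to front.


MTF encoding:
'c': index 1 in ['a', 'c', 'e'] -> ['c', 'a', 'e']
'c': index 0 in ['c', 'a', 'e'] -> ['c', 'a', 'e']
'e': index 2 in ['c', 'a', 'e'] -> ['e', 'c', 'a']
'c': index 1 in ['e', 'c', 'a'] -> ['c', 'e', 'a']
'c': index 0 in ['c', 'e', 'a'] -> ['c', 'e', 'a']
'e': index 1 in ['c', 'e', 'a'] -> ['e', 'c', 'a']
'a': index 2 in ['e', 'c', 'a'] -> ['a', 'e', 'c']
'e': index 1 in ['a', 'e', 'c'] -> ['e', 'a', 'c']
'a': index 1 in ['e', 'a', 'c'] -> ['a', 'e', 'c']
'e': index 1 in ['a', 'e', 'c'] -> ['e', 'a', 'c']


Output: [1, 0, 2, 1, 0, 1, 2, 1, 1, 1]


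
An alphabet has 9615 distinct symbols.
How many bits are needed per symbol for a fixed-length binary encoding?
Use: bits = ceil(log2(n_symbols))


log2(9615) = 13.2311
Bracket: 2^13 = 8192 < 9615 <= 2^14 = 16384
So ceil(log2(9615)) = 14

bits = ceil(log2(9615)) = ceil(13.2311) = 14 bits


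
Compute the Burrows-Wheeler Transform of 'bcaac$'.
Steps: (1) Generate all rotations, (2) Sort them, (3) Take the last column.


Rotations (sorted):
  0: $bcaac -> last char: c
  1: aac$bc -> last char: c
  2: ac$bca -> last char: a
  3: bcaac$ -> last char: $
  4: c$bcaa -> last char: a
  5: caac$b -> last char: b


BWT = cca$ab


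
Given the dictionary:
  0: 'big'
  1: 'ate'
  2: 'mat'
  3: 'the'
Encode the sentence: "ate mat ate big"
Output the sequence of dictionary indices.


Look up each word in the dictionary:
  'ate' -> 1
  'mat' -> 2
  'ate' -> 1
  'big' -> 0

Encoded: [1, 2, 1, 0]


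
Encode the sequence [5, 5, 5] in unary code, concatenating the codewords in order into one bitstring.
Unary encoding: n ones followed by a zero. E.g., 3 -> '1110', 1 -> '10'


Encode each number as n ones followed by a terminating 0:
  5 -> 111110 (6 bits)
  5 -> 111110 (6 bits)
  5 -> 111110 (6 bits)
Total length = 6 + 6 + 6 = 18 bits.

Unary([5, 5, 5]) = 111110111110111110 (18 bits)


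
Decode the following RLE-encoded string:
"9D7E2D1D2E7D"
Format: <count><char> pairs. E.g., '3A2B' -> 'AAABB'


Expanding each <count><char> pair:
  9D -> 'DDDDDDDDD'
  7E -> 'EEEEEEE'
  2D -> 'DD'
  1D -> 'D'
  2E -> 'EE'
  7D -> 'DDDDDDD'

Decoded = DDDDDDDDDEEEEEEEDDDEEDDDDDDD


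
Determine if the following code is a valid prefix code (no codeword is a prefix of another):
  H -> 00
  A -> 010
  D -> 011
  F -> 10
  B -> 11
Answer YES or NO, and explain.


Checking each pair (does one codeword prefix another?):
  H='00' vs A='010': no prefix
  H='00' vs D='011': no prefix
  H='00' vs F='10': no prefix
  H='00' vs B='11': no prefix
  A='010' vs H='00': no prefix
  A='010' vs D='011': no prefix
  A='010' vs F='10': no prefix
  A='010' vs B='11': no prefix
  D='011' vs H='00': no prefix
  D='011' vs A='010': no prefix
  D='011' vs F='10': no prefix
  D='011' vs B='11': no prefix
  F='10' vs H='00': no prefix
  F='10' vs A='010': no prefix
  F='10' vs D='011': no prefix
  F='10' vs B='11': no prefix
  B='11' vs H='00': no prefix
  B='11' vs A='010': no prefix
  B='11' vs D='011': no prefix
  B='11' vs F='10': no prefix
No violation found over all pairs.

YES -- this is a valid prefix code. No codeword is a prefix of any other codeword.


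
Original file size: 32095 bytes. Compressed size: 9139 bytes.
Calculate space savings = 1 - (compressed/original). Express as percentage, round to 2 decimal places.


ratio = compressed/original = 9139/32095 = 0.284748
savings = 1 - ratio = 1 - 0.284748 = 0.715252
as a percentage: 0.715252 * 100 = 71.53%

Space savings = 1 - 9139/32095 = 71.53%


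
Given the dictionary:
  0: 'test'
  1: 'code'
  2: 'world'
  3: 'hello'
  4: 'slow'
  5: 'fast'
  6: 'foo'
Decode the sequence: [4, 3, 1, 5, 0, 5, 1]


Look up each index in the dictionary:
  4 -> 'slow'
  3 -> 'hello'
  1 -> 'code'
  5 -> 'fast'
  0 -> 'test'
  5 -> 'fast'
  1 -> 'code'

Decoded: "slow hello code fast test fast code"


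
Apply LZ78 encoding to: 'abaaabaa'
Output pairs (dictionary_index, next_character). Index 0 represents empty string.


LZ78 encoding steps:
Dictionary: {0: ''}
Step 1: w='' (idx 0), next='a' -> output (0, 'a'), add 'a' as idx 1
Step 2: w='' (idx 0), next='b' -> output (0, 'b'), add 'b' as idx 2
Step 3: w='a' (idx 1), next='a' -> output (1, 'a'), add 'aa' as idx 3
Step 4: w='a' (idx 1), next='b' -> output (1, 'b'), add 'ab' as idx 4
Step 5: w='aa' (idx 3), end of input -> output (3, '')


Encoded: [(0, 'a'), (0, 'b'), (1, 'a'), (1, 'b'), (3, '')]


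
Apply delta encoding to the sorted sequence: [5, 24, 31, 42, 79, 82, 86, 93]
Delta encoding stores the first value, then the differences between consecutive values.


First value: 5
Deltas:
  24 - 5 = 19
  31 - 24 = 7
  42 - 31 = 11
  79 - 42 = 37
  82 - 79 = 3
  86 - 82 = 4
  93 - 86 = 7


Delta encoded: [5, 19, 7, 11, 37, 3, 4, 7]


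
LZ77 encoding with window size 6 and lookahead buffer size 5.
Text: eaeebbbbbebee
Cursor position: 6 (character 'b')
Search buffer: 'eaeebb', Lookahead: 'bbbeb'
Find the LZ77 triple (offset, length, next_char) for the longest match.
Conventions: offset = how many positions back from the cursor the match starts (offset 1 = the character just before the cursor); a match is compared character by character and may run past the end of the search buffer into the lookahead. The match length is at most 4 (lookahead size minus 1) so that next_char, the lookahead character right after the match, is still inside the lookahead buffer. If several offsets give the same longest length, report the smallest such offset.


Try each offset into the search buffer:
  offset=1 (pos 5, char 'b'): match length 3
  offset=2 (pos 4, char 'b'): match length 3
  offset=3 (pos 3, char 'e'): match length 0
  offset=4 (pos 2, char 'e'): match length 0
  offset=5 (pos 1, char 'a'): match length 0
  offset=6 (pos 0, char 'e'): match length 0
Longest match has length 3, found at offsets 1, 2; take the smallest, offset 1.
next_char = character at position 6 + 3 = 9 -> 'e'

Best match: offset=1, length=3 (matching 'bbb' starting at position 5)
LZ77 triple: (1, 3, 'e')


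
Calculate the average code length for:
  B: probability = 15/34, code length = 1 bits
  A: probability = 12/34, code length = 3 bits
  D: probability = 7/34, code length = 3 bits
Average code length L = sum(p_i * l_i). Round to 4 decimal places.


Weighted contributions p_i * l_i:
  B: (15/34) * 1 = 15/34
  A: (12/34) * 3 = 36/34
  D: (7/34) * 3 = 21/34
Sum = (15 + 36 + 21)/34 = 72/34

L = 72/34 = 2.1176 bits/symbol


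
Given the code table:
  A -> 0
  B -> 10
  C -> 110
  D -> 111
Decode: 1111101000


Decoding:
111 -> D
110 -> C
10 -> B
0 -> A
0 -> A


Result: DCBAA


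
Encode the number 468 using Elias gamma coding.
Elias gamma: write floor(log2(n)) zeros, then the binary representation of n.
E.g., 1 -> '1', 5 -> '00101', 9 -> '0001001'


num_bits = floor(log2(468)) + 1 = 9
leading_zeros = num_bits - 1 = 8
binary(468) = 111010100

Elias gamma(468) = '00000000' + '111010100' = 00000000111010100 (17 bits)


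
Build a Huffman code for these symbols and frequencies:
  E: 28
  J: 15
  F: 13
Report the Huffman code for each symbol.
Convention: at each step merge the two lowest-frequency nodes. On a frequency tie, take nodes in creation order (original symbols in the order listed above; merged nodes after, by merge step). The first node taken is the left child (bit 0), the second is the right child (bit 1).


Huffman tree construction:
Step 1: Merge F(13) + J(15) = 28
Step 2: Merge E(28) + (F+J)(28) = 56
Read each symbol's code off the tree from the root (left child = 0, right child = 1).

Codes:
  E: 0 (length 1)
  J: 11 (length 2)
  F: 10 (length 2)
Average code length: 84/56 = 1.5000 bits/symbol


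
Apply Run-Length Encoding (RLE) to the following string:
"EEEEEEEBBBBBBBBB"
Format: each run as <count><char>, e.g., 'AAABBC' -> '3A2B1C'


Scanning runs left to right:
  i=0: run of 'E' x 7 -> '7E'
  i=7: run of 'B' x 9 -> '9B'

RLE = 7E9B


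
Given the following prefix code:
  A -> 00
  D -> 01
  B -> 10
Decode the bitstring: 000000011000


Decoding step by step:
Bits 00 -> A
Bits 00 -> A
Bits 00 -> A
Bits 01 -> D
Bits 10 -> B
Bits 00 -> A


Decoded message: AAADBA


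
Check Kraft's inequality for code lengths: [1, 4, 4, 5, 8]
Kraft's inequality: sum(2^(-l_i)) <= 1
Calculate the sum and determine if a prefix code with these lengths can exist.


Sum = 2^(-1) + 2^(-4) + 2^(-4) + 2^(-5) + 2^(-8)
    = 0.5 + 0.0625 + 0.0625 + 0.03125 + 0.00390625
    = 169/256 = 0.66015625
Since 0.66015625 <= 1, Kraft's inequality IS satisfied.
A prefix code with these lengths CAN exist.

Kraft sum = 0.66015625. Satisfied.


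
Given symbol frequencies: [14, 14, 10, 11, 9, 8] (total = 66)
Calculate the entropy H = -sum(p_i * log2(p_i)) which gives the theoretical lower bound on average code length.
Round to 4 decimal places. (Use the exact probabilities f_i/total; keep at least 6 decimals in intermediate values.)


Per-symbol terms -p_i * log2(p_i) with p_i = f_i/66:
  p = 14/66 = 0.212121: log2(p) = -2.237039, -p*log2(p) = 0.474523
  p = 14/66 = 0.212121: log2(p) = -2.237039, -p*log2(p) = 0.474523
  p = 10/66 = 0.151515: log2(p) = -2.722466, -p*log2(p) = 0.412495
  p = 11/66 = 0.166667: log2(p) = -2.584963, -p*log2(p) = 0.430827
  p = 9/66 = 0.136364: log2(p) = -2.874469, -p*log2(p) = 0.391973
  p = 8/66 = 0.121212: log2(p) = -3.044394, -p*log2(p) = 0.369017
H = 0.474523 + 0.474523 + 0.412495 + 0.430827 + 0.391973 + 0.369017 = 2.553358

H = 2.5534 bits/symbol


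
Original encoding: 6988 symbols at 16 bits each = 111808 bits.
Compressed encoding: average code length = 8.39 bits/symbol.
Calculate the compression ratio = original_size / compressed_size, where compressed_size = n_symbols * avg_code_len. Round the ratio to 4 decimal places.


original_size = n_symbols * orig_bits = 6988 * 16 = 111808 bits
compressed_size = n_symbols * avg_code_len = 6988 * 8.39 = 58629.32 bits
ratio = original_size / compressed_size = 111808 / 58629.32 = 1.907

Compression ratio = 1.907


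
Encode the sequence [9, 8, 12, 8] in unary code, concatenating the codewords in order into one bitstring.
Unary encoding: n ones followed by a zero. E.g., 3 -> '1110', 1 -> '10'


Encode each number as n ones followed by a terminating 0:
  9 -> 1111111110 (10 bits)
  8 -> 111111110 (9 bits)
  12 -> 1111111111110 (13 bits)
  8 -> 111111110 (9 bits)
Total length = 10 + 9 + 13 + 9 = 41 bits.

Unary([9, 8, 12, 8]) = 11111111101111111101111111111110111111110 (41 bits)


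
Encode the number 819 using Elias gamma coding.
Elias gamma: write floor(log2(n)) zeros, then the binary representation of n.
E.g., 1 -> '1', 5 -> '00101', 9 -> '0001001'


num_bits = floor(log2(819)) + 1 = 10
leading_zeros = num_bits - 1 = 9
binary(819) = 1100110011

Elias gamma(819) = '000000000' + '1100110011' = 0000000001100110011 (19 bits)


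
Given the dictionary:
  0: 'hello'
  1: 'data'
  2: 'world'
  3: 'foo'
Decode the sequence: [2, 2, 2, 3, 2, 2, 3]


Look up each index in the dictionary:
  2 -> 'world'
  2 -> 'world'
  2 -> 'world'
  3 -> 'foo'
  2 -> 'world'
  2 -> 'world'
  3 -> 'foo'

Decoded: "world world world foo world world foo"


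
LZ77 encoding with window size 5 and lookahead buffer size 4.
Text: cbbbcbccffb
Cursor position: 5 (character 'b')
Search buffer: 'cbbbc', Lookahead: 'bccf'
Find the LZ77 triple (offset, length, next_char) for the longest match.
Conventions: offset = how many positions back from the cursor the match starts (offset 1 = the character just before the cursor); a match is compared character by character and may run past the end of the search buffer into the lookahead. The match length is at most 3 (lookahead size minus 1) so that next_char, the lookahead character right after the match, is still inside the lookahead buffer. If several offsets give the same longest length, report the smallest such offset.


Try each offset into the search buffer:
  offset=1 (pos 4, char 'c'): match length 0
  offset=2 (pos 3, char 'b'): match length 2
  offset=3 (pos 2, char 'b'): match length 1
  offset=4 (pos 1, char 'b'): match length 1
  offset=5 (pos 0, char 'c'): match length 0
Longest match has length 2 at offset 2.
next_char = character at position 5 + 2 = 7 -> 'c'

Best match: offset=2, length=2 (matching 'bc' starting at position 3)
LZ77 triple: (2, 2, 'c')


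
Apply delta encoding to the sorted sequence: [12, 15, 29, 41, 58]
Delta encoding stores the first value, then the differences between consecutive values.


First value: 12
Deltas:
  15 - 12 = 3
  29 - 15 = 14
  41 - 29 = 12
  58 - 41 = 17


Delta encoded: [12, 3, 14, 12, 17]


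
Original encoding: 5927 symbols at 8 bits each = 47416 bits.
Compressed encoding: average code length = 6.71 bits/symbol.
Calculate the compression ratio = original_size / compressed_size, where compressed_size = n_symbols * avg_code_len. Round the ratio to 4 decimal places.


original_size = n_symbols * orig_bits = 5927 * 8 = 47416 bits
compressed_size = n_symbols * avg_code_len = 5927 * 6.71 = 39770.17 bits
ratio = original_size / compressed_size = 47416 / 39770.17 = 1.1923

Compression ratio = 1.1923


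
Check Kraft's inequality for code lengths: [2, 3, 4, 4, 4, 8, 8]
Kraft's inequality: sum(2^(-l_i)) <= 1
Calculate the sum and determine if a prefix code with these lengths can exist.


Sum = 2^(-2) + 2^(-3) + 2^(-4) + 2^(-4) + 2^(-4) + 2^(-8) + 2^(-8)
    = 0.25 + 0.125 + 0.0625 + 0.0625 + 0.0625 + 0.00390625 + 0.00390625
    = 146/256 = 0.5703125
Since 0.5703125 <= 1, Kraft's inequality IS satisfied.
A prefix code with these lengths CAN exist.

Kraft sum = 0.5703125. Satisfied.


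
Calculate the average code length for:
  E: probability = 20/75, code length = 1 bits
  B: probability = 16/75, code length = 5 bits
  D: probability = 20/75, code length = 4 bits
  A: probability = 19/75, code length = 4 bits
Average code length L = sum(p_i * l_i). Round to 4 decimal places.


Weighted contributions p_i * l_i:
  E: (20/75) * 1 = 20/75
  B: (16/75) * 5 = 80/75
  D: (20/75) * 4 = 80/75
  A: (19/75) * 4 = 76/75
Sum = (20 + 80 + 80 + 76)/75 = 256/75

L = 256/75 = 3.4133 bits/symbol


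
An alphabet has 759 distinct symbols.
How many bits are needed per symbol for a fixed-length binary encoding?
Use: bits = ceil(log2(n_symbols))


log2(759) = 9.568
Bracket: 2^9 = 512 < 759 <= 2^10 = 1024
So ceil(log2(759)) = 10

bits = ceil(log2(759)) = ceil(9.568) = 10 bits


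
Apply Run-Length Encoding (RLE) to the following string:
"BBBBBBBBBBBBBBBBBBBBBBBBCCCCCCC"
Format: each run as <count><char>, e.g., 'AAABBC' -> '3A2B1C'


Scanning runs left to right:
  i=0: run of 'B' x 24 -> '24B'
  i=24: run of 'C' x 7 -> '7C'

RLE = 24B7C


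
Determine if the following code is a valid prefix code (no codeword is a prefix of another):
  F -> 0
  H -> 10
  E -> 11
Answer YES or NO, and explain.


Checking each pair (does one codeword prefix another?):
  F='0' vs H='10': no prefix
  F='0' vs E='11': no prefix
  H='10' vs F='0': no prefix
  H='10' vs E='11': no prefix
  E='11' vs F='0': no prefix
  E='11' vs H='10': no prefix
No violation found over all pairs.

YES -- this is a valid prefix code. No codeword is a prefix of any other codeword.


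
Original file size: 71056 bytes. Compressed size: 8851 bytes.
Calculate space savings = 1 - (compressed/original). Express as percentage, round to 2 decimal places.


ratio = compressed/original = 8851/71056 = 0.124564
savings = 1 - ratio = 1 - 0.124564 = 0.875436
as a percentage: 0.875436 * 100 = 87.54%

Space savings = 1 - 8851/71056 = 87.54%


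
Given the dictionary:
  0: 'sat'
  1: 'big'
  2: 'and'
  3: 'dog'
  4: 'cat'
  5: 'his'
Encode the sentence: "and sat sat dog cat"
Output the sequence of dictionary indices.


Look up each word in the dictionary:
  'and' -> 2
  'sat' -> 0
  'sat' -> 0
  'dog' -> 3
  'cat' -> 4

Encoded: [2, 0, 0, 3, 4]


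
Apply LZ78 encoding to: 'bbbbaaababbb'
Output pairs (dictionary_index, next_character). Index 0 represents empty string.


LZ78 encoding steps:
Dictionary: {0: ''}
Step 1: w='' (idx 0), next='b' -> output (0, 'b'), add 'b' as idx 1
Step 2: w='b' (idx 1), next='b' -> output (1, 'b'), add 'bb' as idx 2
Step 3: w='b' (idx 1), next='a' -> output (1, 'a'), add 'ba' as idx 3
Step 4: w='' (idx 0), next='a' -> output (0, 'a'), add 'a' as idx 4
Step 5: w='a' (idx 4), next='b' -> output (4, 'b'), add 'ab' as idx 5
Step 6: w='ab' (idx 5), next='b' -> output (5, 'b'), add 'abb' as idx 6
Step 7: w='b' (idx 1), end of input -> output (1, '')


Encoded: [(0, 'b'), (1, 'b'), (1, 'a'), (0, 'a'), (4, 'b'), (5, 'b'), (1, '')]


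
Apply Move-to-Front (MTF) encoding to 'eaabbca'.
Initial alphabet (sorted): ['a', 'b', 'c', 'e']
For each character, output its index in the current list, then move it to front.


MTF encoding:
'e': index 3 in ['a', 'b', 'c', 'e'] -> ['e', 'a', 'b', 'c']
'a': index 1 in ['e', 'a', 'b', 'c'] -> ['a', 'e', 'b', 'c']
'a': index 0 in ['a', 'e', 'b', 'c'] -> ['a', 'e', 'b', 'c']
'b': index 2 in ['a', 'e', 'b', 'c'] -> ['b', 'a', 'e', 'c']
'b': index 0 in ['b', 'a', 'e', 'c'] -> ['b', 'a', 'e', 'c']
'c': index 3 in ['b', 'a', 'e', 'c'] -> ['c', 'b', 'a', 'e']
'a': index 2 in ['c', 'b', 'a', 'e'] -> ['a', 'c', 'b', 'e']


Output: [3, 1, 0, 2, 0, 3, 2]


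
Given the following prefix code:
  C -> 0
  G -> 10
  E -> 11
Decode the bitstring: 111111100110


Decoding step by step:
Bits 11 -> E
Bits 11 -> E
Bits 11 -> E
Bits 10 -> G
Bits 0 -> C
Bits 11 -> E
Bits 0 -> C


Decoded message: EEEGCEC


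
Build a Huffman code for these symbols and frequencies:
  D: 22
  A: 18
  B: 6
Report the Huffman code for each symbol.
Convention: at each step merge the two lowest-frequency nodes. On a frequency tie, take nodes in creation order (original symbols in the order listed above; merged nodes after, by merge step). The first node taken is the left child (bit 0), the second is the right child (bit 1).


Huffman tree construction:
Step 1: Merge B(6) + A(18) = 24
Step 2: Merge D(22) + (B+A)(24) = 46
Read each symbol's code off the tree from the root (left child = 0, right child = 1).

Codes:
  D: 0 (length 1)
  A: 11 (length 2)
  B: 10 (length 2)
Average code length: 70/46 = 1.5217 bits/symbol


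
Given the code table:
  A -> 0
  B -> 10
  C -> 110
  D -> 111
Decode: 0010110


Decoding:
0 -> A
0 -> A
10 -> B
110 -> C


Result: AABC


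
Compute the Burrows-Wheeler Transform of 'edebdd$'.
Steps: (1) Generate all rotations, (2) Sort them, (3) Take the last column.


Rotations (sorted):
  0: $edebdd -> last char: d
  1: bdd$ede -> last char: e
  2: d$edebd -> last char: d
  3: dd$edeb -> last char: b
  4: debdd$e -> last char: e
  5: ebdd$ed -> last char: d
  6: edebdd$ -> last char: $


BWT = dedbed$


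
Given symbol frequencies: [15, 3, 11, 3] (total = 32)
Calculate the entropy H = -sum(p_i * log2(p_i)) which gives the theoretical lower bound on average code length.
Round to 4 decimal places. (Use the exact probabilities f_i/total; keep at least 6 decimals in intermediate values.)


Per-symbol terms -p_i * log2(p_i) with p_i = f_i/32:
  p = 15/32 = 0.468750: log2(p) = -1.093109, -p*log2(p) = 0.512395
  p = 3/32 = 0.093750: log2(p) = -3.415037, -p*log2(p) = 0.320160
  p = 11/32 = 0.343750: log2(p) = -1.540568, -p*log2(p) = 0.529570
  p = 3/32 = 0.093750: log2(p) = -3.415037, -p*log2(p) = 0.320160
H = 0.512395 + 0.320160 + 0.529570 + 0.320160 = 1.682285

H = 1.6823 bits/symbol


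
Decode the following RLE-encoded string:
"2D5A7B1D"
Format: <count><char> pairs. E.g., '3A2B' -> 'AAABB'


Expanding each <count><char> pair:
  2D -> 'DD'
  5A -> 'AAAAA'
  7B -> 'BBBBBBB'
  1D -> 'D'

Decoded = DDAAAAABBBBBBBD


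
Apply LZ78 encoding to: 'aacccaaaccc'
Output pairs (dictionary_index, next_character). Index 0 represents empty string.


LZ78 encoding steps:
Dictionary: {0: ''}
Step 1: w='' (idx 0), next='a' -> output (0, 'a'), add 'a' as idx 1
Step 2: w='a' (idx 1), next='c' -> output (1, 'c'), add 'ac' as idx 2
Step 3: w='' (idx 0), next='c' -> output (0, 'c'), add 'c' as idx 3
Step 4: w='c' (idx 3), next='a' -> output (3, 'a'), add 'ca' as idx 4
Step 5: w='a' (idx 1), next='a' -> output (1, 'a'), add 'aa' as idx 5
Step 6: w='c' (idx 3), next='c' -> output (3, 'c'), add 'cc' as idx 6
Step 7: w='c' (idx 3), end of input -> output (3, '')


Encoded: [(0, 'a'), (1, 'c'), (0, 'c'), (3, 'a'), (1, 'a'), (3, 'c'), (3, '')]


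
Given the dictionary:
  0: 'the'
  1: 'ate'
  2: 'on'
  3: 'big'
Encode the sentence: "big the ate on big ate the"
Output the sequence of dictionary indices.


Look up each word in the dictionary:
  'big' -> 3
  'the' -> 0
  'ate' -> 1
  'on' -> 2
  'big' -> 3
  'ate' -> 1
  'the' -> 0

Encoded: [3, 0, 1, 2, 3, 1, 0]


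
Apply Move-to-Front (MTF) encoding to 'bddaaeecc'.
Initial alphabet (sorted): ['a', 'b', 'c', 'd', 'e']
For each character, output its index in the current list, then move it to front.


MTF encoding:
'b': index 1 in ['a', 'b', 'c', 'd', 'e'] -> ['b', 'a', 'c', 'd', 'e']
'd': index 3 in ['b', 'a', 'c', 'd', 'e'] -> ['d', 'b', 'a', 'c', 'e']
'd': index 0 in ['d', 'b', 'a', 'c', 'e'] -> ['d', 'b', 'a', 'c', 'e']
'a': index 2 in ['d', 'b', 'a', 'c', 'e'] -> ['a', 'd', 'b', 'c', 'e']
'a': index 0 in ['a', 'd', 'b', 'c', 'e'] -> ['a', 'd', 'b', 'c', 'e']
'e': index 4 in ['a', 'd', 'b', 'c', 'e'] -> ['e', 'a', 'd', 'b', 'c']
'e': index 0 in ['e', 'a', 'd', 'b', 'c'] -> ['e', 'a', 'd', 'b', 'c']
'c': index 4 in ['e', 'a', 'd', 'b', 'c'] -> ['c', 'e', 'a', 'd', 'b']
'c': index 0 in ['c', 'e', 'a', 'd', 'b'] -> ['c', 'e', 'a', 'd', 'b']


Output: [1, 3, 0, 2, 0, 4, 0, 4, 0]
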